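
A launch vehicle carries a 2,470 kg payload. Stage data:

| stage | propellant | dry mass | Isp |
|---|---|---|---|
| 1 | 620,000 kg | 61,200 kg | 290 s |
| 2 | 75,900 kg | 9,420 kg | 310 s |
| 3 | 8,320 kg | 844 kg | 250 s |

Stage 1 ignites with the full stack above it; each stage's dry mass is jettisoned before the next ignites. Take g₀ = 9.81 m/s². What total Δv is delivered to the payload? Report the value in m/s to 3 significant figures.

Ignition mass of stage 1 = 620,000+61,200 + 75,900+9,420 + 8,320+844 + 2,470 = 778,154 kg.
Stage 1: m₀ = 778,154 kg, m_f = 778,154 − 620,000 = 158,154 kg; Δv = 290×9.81×ln(4.92) = 2844.9×1.5934 ≈ 4533 m/s.
Stage 2: m₀ = 96,954 kg, m_f = 96,954 − 75,900 = 21,054 kg; Δv = 310×9.81×ln(4.605) = 3041.1×1.5271 ≈ 4644 m/s.
Stage 3: m₀ = 11,634 kg, m_f = 11,634 − 8,320 = 3,314 kg; Δv = 250×9.81×ln(3.511) = 2452.5×1.2558 ≈ 3080 m/s.
Total Δv = 4533 + 4644 + 3080 = 12257 m/s.

Δv ≈ 12300 m/s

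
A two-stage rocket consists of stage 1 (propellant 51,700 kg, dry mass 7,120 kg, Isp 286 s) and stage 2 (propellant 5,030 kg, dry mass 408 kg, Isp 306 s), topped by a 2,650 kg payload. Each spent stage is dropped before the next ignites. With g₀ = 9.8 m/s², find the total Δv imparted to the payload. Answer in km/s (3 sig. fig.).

Ignition mass of stage 1 = 51,700+7,120 + 5,030+408 + 2,650 = 66,908 kg.
Stage 1: m₀ = 66,908 kg, m_f = 66,908 − 51,700 = 15,208 kg; Δv = 286×9.8×ln(4.4) = 2802.8×1.4815 ≈ 4152 m/s.
Stage 2: m₀ = 8,088 kg, m_f = 8,088 − 5,030 = 3,058 kg; Δv = 306×9.8×ln(2.645) = 2998.8×0.9726 ≈ 2917 m/s.
Total Δv = 4152 + 2917 = 7069 m/s.

Δv ≈ 7.07 km/s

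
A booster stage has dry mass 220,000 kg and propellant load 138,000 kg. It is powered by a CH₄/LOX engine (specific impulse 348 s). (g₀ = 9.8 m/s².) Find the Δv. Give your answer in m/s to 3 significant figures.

Δv ≈ 1660 m/s

v_e = Isp · g₀ = 348 × 9.8 = 3410.4 m/s.
m₀ = m_dry + m_prop = 220,000 + 138,000 = 358,000 kg.
By the Tsiolkovsky rocket equation, Δv = v_e · ln(m₀/m_f) = 3410.4 × ln(1.627) = 3410.4 × 0.4869 ≈ 1660.5 m/s.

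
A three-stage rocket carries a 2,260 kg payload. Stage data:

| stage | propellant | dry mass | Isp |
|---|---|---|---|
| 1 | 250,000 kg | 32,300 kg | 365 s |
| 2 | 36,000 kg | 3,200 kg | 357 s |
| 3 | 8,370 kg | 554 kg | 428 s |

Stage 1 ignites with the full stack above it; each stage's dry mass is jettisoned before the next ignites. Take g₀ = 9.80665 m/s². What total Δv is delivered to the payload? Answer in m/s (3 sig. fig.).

Δv ≈ 15200 m/s

Ignition mass of stage 1 = 250,000+32,300 + 36,000+3,200 + 8,370+554 + 2,260 = 332,684 kg.
Stage 1: m₀ = 332,684 kg, m_f = 332,684 − 250,000 = 82,684 kg; Δv = 365×9.80665×ln(4.024) = 3579.4×1.3922 ≈ 4983 m/s.
Stage 2: m₀ = 50,384 kg, m_f = 50,384 − 36,000 = 14,384 kg; Δv = 357×9.80665×ln(3.503) = 3501.0×1.2536 ≈ 4389 m/s.
Stage 3: m₀ = 11,184 kg, m_f = 11,184 − 8,370 = 2,814 kg; Δv = 428×9.80665×ln(3.974) = 4197.2×1.3799 ≈ 5792 m/s.
Total Δv = 4983 + 4389 + 5792 = 15164 m/s.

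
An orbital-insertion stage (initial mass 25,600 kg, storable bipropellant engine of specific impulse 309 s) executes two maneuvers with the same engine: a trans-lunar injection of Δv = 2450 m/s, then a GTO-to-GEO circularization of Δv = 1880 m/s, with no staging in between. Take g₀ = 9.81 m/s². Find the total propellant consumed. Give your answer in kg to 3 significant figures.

total propellant consumed ≈ 19500 kg

v_e = Isp · g₀ = 309 × 9.81 = 3031.3 m/s.
After the first burn: m = 25600 × exp(−2450/3031.3) = 25600 × 0.44564 = 11,408.4 kg.
After the second burn: m = 11,408.4 × exp(−1880/3031.3) = 11,408.4 × 0.53784 = 6,135.89 kg.
Total propellant = m₀ − m_final = 25600 − 6,135.89 = 19,464.11 kg.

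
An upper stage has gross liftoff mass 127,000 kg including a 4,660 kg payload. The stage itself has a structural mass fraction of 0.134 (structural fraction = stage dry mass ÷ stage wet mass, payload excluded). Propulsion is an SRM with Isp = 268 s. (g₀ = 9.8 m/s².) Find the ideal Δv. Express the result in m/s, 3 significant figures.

Δv ≈ 4720 m/s

Stage wet mass = m₀ − payload = 127,000 − 4,660 = 122,340 kg.
Stage dry mass = ε × stage wet mass = 0.134 × 122,340 = 16,393.6 kg.
Burnout mass m_f = stage dry + payload = 16,393.6 + 4,660 = 21,053.6 kg.
v_e = Isp · g₀ = 268 × 9.8 = 2626.4 m/s.
Rocket equation: Δv = v_e · ln(127,000/21,053.6) = 2626.4 × ln(6.032) = 2626.4 × 1.7971 ≈ 4720 m/s.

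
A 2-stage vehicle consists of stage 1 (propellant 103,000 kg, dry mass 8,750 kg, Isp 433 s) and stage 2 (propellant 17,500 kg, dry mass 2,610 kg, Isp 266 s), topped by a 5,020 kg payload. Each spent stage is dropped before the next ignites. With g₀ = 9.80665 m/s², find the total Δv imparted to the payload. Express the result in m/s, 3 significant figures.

Δv ≈ 9040 m/s

Ignition mass of stage 1 = 103,000+8,750 + 17,500+2,610 + 5,020 = 136,880 kg.
Stage 1: m₀ = 136,880 kg, m_f = 136,880 − 103,000 = 33,880 kg; Δv = 433×9.80665×ln(4.04) = 4246.3×1.3963 ≈ 5929 m/s.
Stage 2: m₀ = 25,130 kg, m_f = 25,130 − 17,500 = 7,630 kg; Δv = 266×9.80665×ln(3.294) = 2608.6×1.1920 ≈ 3109 m/s.
Total Δv = 5929 + 3109 = 9038 m/s.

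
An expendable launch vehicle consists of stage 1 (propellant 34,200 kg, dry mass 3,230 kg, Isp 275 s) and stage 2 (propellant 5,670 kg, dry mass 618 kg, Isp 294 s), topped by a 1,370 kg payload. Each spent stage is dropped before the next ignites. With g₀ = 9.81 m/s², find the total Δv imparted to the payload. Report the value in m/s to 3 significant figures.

Ignition mass of stage 1 = 34,200+3,230 + 5,670+618 + 1,370 = 45,088 kg.
Stage 1: m₀ = 45,088 kg, m_f = 45,088 − 34,200 = 10,888 kg; Δv = 275×9.81×ln(4.141) = 2697.8×1.4210 ≈ 3833 m/s.
Stage 2: m₀ = 7,658 kg, m_f = 7,658 − 5,670 = 1,988 kg; Δv = 294×9.81×ln(3.852) = 2884.1×1.3486 ≈ 3890 m/s.
Total Δv = 3833 + 3890 = 7723 m/s.

Δv ≈ 7720 m/s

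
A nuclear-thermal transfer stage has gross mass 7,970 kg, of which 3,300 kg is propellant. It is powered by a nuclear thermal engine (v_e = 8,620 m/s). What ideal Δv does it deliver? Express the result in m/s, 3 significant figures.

m_f = m₀ − m_prop = 7,970 − 3,300 = 4,670 kg.
By the Tsiolkovsky rocket equation, Δv = v_e · ln(m₀/m_f) = 8620.0 × ln(1.707) = 8620.0 × 0.5345 ≈ 4607.6 m/s.

Δv ≈ 4610 m/s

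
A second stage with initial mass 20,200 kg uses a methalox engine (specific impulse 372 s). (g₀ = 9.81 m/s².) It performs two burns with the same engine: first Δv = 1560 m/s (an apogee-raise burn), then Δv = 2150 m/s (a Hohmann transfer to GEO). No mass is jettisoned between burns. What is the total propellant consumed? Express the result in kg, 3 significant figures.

total propellant consumed ≈ 12900 kg

v_e = Isp · g₀ = 372 × 9.81 = 3649.3 m/s.
After the first burn: m = 20200 × exp(−1560/3649.3) = 20200 × 0.65215 = 13,173.4 kg.
After the second burn: m = 13,173.4 × exp(−2150/3649.3) = 13,173.4 × 0.55480 = 7,308.6 kg.
Total propellant = m₀ − m_final = 20200 − 7,308.6 = 12,891.4 kg.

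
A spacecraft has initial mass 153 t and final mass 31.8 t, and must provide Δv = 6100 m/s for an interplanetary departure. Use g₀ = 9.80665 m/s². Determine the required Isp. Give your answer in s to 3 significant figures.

ln(m₀/m_f) = ln(153000/31800) = ln(4.811) = 1.5710.
v_e = Δv / ln(m₀/m_f) = 6100 / 1.5710 = 3882.9 m/s.
Isp = v_e / g₀ = 3882.9 / 9.80665 = 396.0 s.

Isp ≈ 396 s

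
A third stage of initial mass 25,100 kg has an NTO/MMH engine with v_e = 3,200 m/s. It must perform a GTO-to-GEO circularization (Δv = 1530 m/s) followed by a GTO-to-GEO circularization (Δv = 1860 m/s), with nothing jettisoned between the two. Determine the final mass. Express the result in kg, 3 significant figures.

final mass ≈ 8700 kg

After the first burn: m = 25100 × exp(−1530/3200.0) = 25100 × 0.61994 = 15,560.5 kg.
After the second burn: m = 15,560.5 × exp(−1860/3200.0) = 15,560.5 × 0.55920 = 8,701.43 kg.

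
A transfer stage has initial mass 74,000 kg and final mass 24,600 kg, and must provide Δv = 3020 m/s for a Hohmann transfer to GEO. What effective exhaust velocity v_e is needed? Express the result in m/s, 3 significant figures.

v_e ≈ 2740 m/s

ln(m₀/m_f) = ln(74000/24600) = ln(3.008) = 1.1013.
v_e = Δv / ln(m₀/m_f) = 3020 / 1.1013 = 2742.2 m/s.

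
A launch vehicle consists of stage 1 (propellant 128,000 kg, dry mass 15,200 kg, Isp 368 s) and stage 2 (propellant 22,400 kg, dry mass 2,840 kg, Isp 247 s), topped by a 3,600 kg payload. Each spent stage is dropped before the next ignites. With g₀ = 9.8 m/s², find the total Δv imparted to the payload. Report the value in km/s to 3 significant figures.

Δv ≈ 8.54 km/s

Ignition mass of stage 1 = 128,000+15,200 + 22,400+2,840 + 3,600 = 172,040 kg.
Stage 1: m₀ = 172,040 kg, m_f = 172,040 − 128,000 = 44,040 kg; Δv = 368×9.8×ln(3.906) = 3606.4×1.3626 ≈ 4914 m/s.
Stage 2: m₀ = 28,840 kg, m_f = 28,840 − 22,400 = 6,440 kg; Δv = 247×9.8×ln(4.478) = 2420.6×1.4992 ≈ 3629 m/s.
Total Δv = 4914 + 3629 = 8543 m/s.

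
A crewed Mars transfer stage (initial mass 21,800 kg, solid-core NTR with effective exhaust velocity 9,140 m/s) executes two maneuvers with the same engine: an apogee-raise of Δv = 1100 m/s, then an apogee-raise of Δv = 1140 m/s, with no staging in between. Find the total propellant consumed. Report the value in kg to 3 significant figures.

After the first burn: m = 21800 × exp(−1100/9140.0) = 21800 × 0.88661 = 19,328.1 kg.
After the second burn: m = 19,328.1 × exp(−1140/9140.0) = 19,328.1 × 0.88274 = 17,061.7 kg.
Total propellant = m₀ − m_final = 21800 − 17,061.7 = 4,738.3 kg.

total propellant consumed ≈ 4740 kg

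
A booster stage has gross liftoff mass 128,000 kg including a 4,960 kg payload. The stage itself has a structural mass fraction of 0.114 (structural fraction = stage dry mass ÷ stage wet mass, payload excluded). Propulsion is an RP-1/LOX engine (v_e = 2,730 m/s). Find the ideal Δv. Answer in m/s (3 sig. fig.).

Δv ≈ 5210 m/s

Stage wet mass = m₀ − payload = 128,000 − 4,960 = 123,040 kg.
Stage dry mass = ε × stage wet mass = 0.114 × 123,040 = 14,026.6 kg.
Burnout mass m_f = stage dry + payload = 14,026.6 + 4,960 = 18,986.6 kg.
Δv = v_e · ln(128,000/18,986.6) = 2730.0 × ln(6.742) = 2730.0 × 1.9083 ≈ 5210 m/s.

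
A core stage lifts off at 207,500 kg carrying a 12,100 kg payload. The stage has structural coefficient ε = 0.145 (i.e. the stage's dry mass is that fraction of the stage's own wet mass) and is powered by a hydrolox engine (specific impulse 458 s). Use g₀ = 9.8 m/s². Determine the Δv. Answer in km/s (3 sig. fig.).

Stage wet mass = m₀ − payload = 207,500 − 12,100 = 195,400 kg.
Stage dry mass = ε × stage wet mass = 0.145 × 195,400 = 28,333 kg.
Burnout mass m_f = stage dry + payload = 28,333 + 12,100 = 40,433 kg.
v_e = Isp · g₀ = 458 × 9.8 = 4488.4 m/s.
Δv = v_e · ln(207,500/40,433) = 4488.4 × ln(5.132) = 4488.4 × 1.6355 ≈ 7341 m/s.

Δv ≈ 7.34 km/s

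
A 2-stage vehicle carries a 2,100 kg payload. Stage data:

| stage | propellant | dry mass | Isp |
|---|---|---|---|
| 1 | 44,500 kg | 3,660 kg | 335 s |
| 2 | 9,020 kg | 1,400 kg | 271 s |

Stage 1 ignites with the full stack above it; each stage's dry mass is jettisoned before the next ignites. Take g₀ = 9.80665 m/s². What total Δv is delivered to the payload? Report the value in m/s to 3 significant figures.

Ignition mass of stage 1 = 44,500+3,660 + 9,020+1,400 + 2,100 = 60,680 kg.
Stage 1: m₀ = 60,680 kg, m_f = 60,680 − 44,500 = 16,180 kg; Δv = 335×9.80665×ln(3.75) = 3285.2×1.3218 ≈ 4343 m/s.
Stage 2: m₀ = 12,520 kg, m_f = 12,520 − 9,020 = 3,500 kg; Δv = 271×9.80665×ln(3.577) = 2657.6×1.2746 ≈ 3387 m/s.
Total Δv = 4343 + 3387 = 7730 m/s.

Δv ≈ 7730 m/s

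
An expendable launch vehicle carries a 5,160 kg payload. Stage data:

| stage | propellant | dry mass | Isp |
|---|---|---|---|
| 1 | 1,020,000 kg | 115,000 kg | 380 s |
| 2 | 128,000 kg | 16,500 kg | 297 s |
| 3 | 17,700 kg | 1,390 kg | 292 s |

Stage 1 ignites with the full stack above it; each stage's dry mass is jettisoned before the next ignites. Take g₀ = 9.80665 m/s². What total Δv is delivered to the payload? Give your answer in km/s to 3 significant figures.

Ignition mass of stage 1 = 1,020,000+115,000 + 128,000+16,500 + 17,700+1,390 + 5,160 = 1,303,750 kg.
Stage 1: m₀ = 1,303,750 kg, m_f = 1,303,750 − 1,020,000 = 283,750 kg; Δv = 380×9.80665×ln(4.595) = 3726.5×1.5249 ≈ 5683 m/s.
Stage 2: m₀ = 168,750 kg, m_f = 168,750 − 128,000 = 40,750 kg; Δv = 297×9.80665×ln(4.141) = 2912.6×1.4210 ≈ 4139 m/s.
Stage 3: m₀ = 24,250 kg, m_f = 24,250 − 17,700 = 6,550 kg; Δv = 292×9.80665×ln(3.702) = 2863.5×1.3090 ≈ 3748 m/s.
Total Δv = 5683 + 4139 + 3748 = 13570 m/s.

Δv ≈ 13.6 km/s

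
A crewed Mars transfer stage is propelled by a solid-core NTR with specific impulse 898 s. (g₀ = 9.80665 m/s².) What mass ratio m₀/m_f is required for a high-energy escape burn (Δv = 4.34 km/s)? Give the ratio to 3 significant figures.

v_e = Isp · g₀ = 898 × 9.80665 = 8806.4 m/s.
Rocket equation: m₀/m_f = exp(Δv / v_e) = exp(4340 / 8806.4) = exp(0.4928) = 1.6369.

mass ratio ≈ 1.64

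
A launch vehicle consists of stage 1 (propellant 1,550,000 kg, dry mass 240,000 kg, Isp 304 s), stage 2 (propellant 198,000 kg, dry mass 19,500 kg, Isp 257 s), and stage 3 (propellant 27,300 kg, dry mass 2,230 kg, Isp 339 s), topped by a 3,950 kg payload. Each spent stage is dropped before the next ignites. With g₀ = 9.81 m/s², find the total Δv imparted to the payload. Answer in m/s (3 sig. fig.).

Δv ≈ 13800 m/s

Ignition mass of stage 1 = 1,550,000+240,000 + 198,000+19,500 + 27,300+2,230 + 3,950 = 2,040,980 kg.
Stage 1: m₀ = 2,040,980 kg, m_f = 2,040,980 − 1,550,000 = 490,980 kg; Δv = 304×9.81×ln(4.157) = 2982.2×1.4248 ≈ 4249 m/s.
Stage 2: m₀ = 250,980 kg, m_f = 250,980 − 198,000 = 52,980 kg; Δv = 257×9.81×ln(4.737) = 2521.2×1.5555 ≈ 3922 m/s.
Stage 3: m₀ = 33,480 kg, m_f = 33,480 − 27,300 = 6,180 kg; Δv = 339×9.81×ln(5.417) = 3325.6×1.6896 ≈ 5619 m/s.
Total Δv = 4249 + 3922 + 5619 = 13790 m/s.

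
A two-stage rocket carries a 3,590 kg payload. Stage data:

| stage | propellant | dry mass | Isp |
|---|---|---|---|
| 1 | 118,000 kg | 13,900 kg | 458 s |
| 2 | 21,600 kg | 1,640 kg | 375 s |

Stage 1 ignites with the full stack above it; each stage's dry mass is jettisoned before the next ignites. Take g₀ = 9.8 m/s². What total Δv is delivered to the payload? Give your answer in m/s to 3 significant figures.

Ignition mass of stage 1 = 118,000+13,900 + 21,600+1,640 + 3,590 = 158,730 kg.
Stage 1: m₀ = 158,730 kg, m_f = 158,730 − 118,000 = 40,730 kg; Δv = 458×9.8×ln(3.897) = 4488.4×1.3602 ≈ 6105 m/s.
Stage 2: m₀ = 26,830 kg, m_f = 26,830 − 21,600 = 5,230 kg; Δv = 375×9.8×ln(5.13) = 3675.0×1.6351 ≈ 6009 m/s.
Total Δv = 6105 + 6009 = 12114 m/s.

Δv ≈ 12100 m/s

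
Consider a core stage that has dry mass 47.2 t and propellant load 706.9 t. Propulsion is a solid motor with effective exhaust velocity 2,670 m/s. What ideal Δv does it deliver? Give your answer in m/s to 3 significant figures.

Δv ≈ 7400 m/s

m₀ = m_dry + m_prop = 47.2 + 706.9 = 754.1 t.
By the Tsiolkovsky rocket equation, Δv = v_e · ln(m₀/m_f) = 2670.0 × ln(15.98) = 2670.0 × 2.7711 ≈ 7398.9 m/s.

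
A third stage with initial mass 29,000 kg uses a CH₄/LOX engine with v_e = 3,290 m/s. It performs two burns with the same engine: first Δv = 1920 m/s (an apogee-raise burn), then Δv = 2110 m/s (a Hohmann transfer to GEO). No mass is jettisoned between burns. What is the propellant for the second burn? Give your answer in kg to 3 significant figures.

After the first burn: m = 29000 × exp(−1920/3290.0) = 29000 × 0.55789 = 16,178.8 kg.
After the second burn: m = 16,178.8 × exp(−2110/3290.0) = 16,178.8 × 0.52659 = 8,519.59 kg.
Second-burn propellant = 16,178.8 − 8,519.59 = 7,659.21 kg.

propellant for the second burn ≈ 7660 kg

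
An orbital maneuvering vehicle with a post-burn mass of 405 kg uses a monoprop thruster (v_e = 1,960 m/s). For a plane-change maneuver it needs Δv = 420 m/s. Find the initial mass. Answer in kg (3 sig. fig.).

initial mass ≈ 502 kg

m₀/m_f = exp(Δv / v_e) = exp(420 / 1960.0) = exp(0.2143) = 1.2390.
m₀ = m_f × 1.2390 = 405 × 1.2390 = 501.795 kg.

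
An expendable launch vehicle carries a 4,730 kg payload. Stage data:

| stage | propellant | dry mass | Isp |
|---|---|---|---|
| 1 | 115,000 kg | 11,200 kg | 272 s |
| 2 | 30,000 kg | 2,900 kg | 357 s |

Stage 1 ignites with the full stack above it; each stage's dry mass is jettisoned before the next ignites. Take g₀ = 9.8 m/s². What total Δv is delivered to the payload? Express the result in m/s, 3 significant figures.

Ignition mass of stage 1 = 115,000+11,200 + 30,000+2,900 + 4,730 = 163,830 kg.
Stage 1: m₀ = 163,830 kg, m_f = 163,830 − 115,000 = 48,830 kg; Δv = 272×9.8×ln(3.355) = 2665.6×1.2105 ≈ 3227 m/s.
Stage 2: m₀ = 37,630 kg, m_f = 37,630 − 30,000 = 7,630 kg; Δv = 357×9.8×ln(4.932) = 3498.6×1.5957 ≈ 5583 m/s.
Total Δv = 3227 + 5583 = 8810 m/s.

Δv ≈ 8810 m/s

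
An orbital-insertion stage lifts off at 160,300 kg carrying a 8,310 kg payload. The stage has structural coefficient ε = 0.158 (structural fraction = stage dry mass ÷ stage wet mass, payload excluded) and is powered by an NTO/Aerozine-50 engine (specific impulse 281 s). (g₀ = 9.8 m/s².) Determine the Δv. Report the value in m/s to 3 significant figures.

Stage wet mass = m₀ − payload = 160,300 − 8,310 = 151,990 kg.
Stage dry mass = ε × stage wet mass = 0.158 × 151,990 = 24,014.4 kg.
Burnout mass m_f = stage dry + payload = 24,014.4 + 8,310 = 32,324.4 kg.
v_e = Isp · g₀ = 281 × 9.8 = 2753.8 m/s.
From the ideal rocket equation, Δv = v_e · ln(160,300/32,324.4) = 2753.8 × ln(4.959) = 2753.8 × 1.6012 ≈ 4409 m/s.

Δv ≈ 4410 m/s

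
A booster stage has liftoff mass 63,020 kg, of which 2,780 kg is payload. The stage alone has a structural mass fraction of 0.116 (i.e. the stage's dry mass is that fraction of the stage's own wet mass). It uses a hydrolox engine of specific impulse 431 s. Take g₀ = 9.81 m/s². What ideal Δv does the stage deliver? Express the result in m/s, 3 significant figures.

Δv ≈ 7880 m/s

Stage wet mass = m₀ − payload = 63,020 − 2,780 = 60,240 kg.
Stage dry mass = ε × stage wet mass = 0.116 × 60,240 = 6,987.84 kg.
Burnout mass m_f = stage dry + payload = 6,987.84 + 2,780 = 9,767.84 kg.
v_e = Isp · g₀ = 431 × 9.81 = 4228.1 m/s.
Using Δv = v_e ln(m₀/m_f): Δv = v_e · ln(63,020/9,767.84) = 4228.1 × ln(6.452) = 4228.1 × 1.8644 ≈ 7883 m/s.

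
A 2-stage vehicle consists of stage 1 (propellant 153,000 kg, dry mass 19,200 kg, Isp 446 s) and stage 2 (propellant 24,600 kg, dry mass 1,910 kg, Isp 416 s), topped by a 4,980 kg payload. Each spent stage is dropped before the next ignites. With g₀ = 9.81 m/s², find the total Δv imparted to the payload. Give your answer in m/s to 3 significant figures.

Ignition mass of stage 1 = 153,000+19,200 + 24,600+1,910 + 4,980 = 203,690 kg.
Stage 1: m₀ = 203,690 kg, m_f = 203,690 − 153,000 = 50,690 kg; Δv = 446×9.81×ln(4.018) = 4375.3×1.3909 ≈ 6085 m/s.
Stage 2: m₀ = 31,490 kg, m_f = 31,490 − 24,600 = 6,890 kg; Δv = 416×9.81×ln(4.57) = 4081.0×1.5196 ≈ 6201 m/s.
Total Δv = 6085 + 6201 = 12286 m/s.

Δv ≈ 12300 m/s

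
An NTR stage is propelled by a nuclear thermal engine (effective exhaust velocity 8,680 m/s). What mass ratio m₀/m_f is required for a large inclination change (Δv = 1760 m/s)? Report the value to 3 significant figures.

m₀/m_f = exp(Δv / v_e) = exp(1760 / 8680.0) = exp(0.2028) = 1.2248.

mass ratio ≈ 1.22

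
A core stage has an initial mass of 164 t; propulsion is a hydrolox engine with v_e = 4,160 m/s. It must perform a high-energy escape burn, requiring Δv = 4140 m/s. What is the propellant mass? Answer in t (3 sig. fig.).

From the ideal rocket equation, m₀/m_f = exp(Δv / v_e) = exp(4140 / 4160.0) = exp(0.9952) = 2.7052.
m_f = 164 / 2.7052 = 60.624 t, so propellant = m₀ − m_f = 164 − 60.624 = 103.376 t.

propellant mass ≈ 103 t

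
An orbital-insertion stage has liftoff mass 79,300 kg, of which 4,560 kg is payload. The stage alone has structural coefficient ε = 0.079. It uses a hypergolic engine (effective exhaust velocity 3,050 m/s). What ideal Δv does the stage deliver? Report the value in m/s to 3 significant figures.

Δv ≈ 6180 m/s

Stage wet mass = m₀ − payload = 79,300 − 4,560 = 74,740 kg.
Stage dry mass = ε × stage wet mass = 0.079 × 74,740 = 5,904.46 kg.
Burnout mass m_f = stage dry + payload = 5,904.46 + 4,560 = 10,464.46 kg.
Using Δv = v_e ln(m₀/m_f): Δv = v_e · ln(79,300/10,464.46) = 3050.0 × ln(7.578) = 3050.0 × 2.0253 ≈ 6177 m/s.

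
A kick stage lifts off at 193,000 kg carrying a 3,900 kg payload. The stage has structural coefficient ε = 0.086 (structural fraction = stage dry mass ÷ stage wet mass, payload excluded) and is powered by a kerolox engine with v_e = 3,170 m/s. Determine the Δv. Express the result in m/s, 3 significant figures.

Stage wet mass = m₀ − payload = 193,000 − 3,900 = 189,100 kg.
Stage dry mass = ε × stage wet mass = 0.086 × 189,100 = 16,262.6 kg.
Burnout mass m_f = stage dry + payload = 16,262.6 + 3,900 = 20,162.6 kg.
From the ideal rocket equation, Δv = v_e · ln(193,000/20,162.6) = 3170.0 × ln(9.572) = 3170.0 × 2.2589 ≈ 7161 m/s.

Δv ≈ 7160 m/s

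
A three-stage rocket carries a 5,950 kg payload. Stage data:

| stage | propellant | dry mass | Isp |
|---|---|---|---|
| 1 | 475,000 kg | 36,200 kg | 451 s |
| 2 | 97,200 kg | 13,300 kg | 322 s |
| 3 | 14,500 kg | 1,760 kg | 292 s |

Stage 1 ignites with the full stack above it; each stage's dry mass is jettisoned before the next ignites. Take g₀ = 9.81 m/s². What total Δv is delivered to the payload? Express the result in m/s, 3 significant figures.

Ignition mass of stage 1 = 475,000+36,200 + 97,200+13,300 + 14,500+1,760 + 5,950 = 643,910 kg.
Stage 1: m₀ = 643,910 kg, m_f = 643,910 − 475,000 = 168,910 kg; Δv = 451×9.81×ln(3.812) = 4424.3×1.3382 ≈ 5921 m/s.
Stage 2: m₀ = 132,710 kg, m_f = 132,710 − 97,200 = 35,510 kg; Δv = 322×9.81×ln(3.737) = 3158.8×1.3184 ≈ 4164 m/s.
Stage 3: m₀ = 22,210 kg, m_f = 22,210 − 14,500 = 7,710 kg; Δv = 292×9.81×ln(2.881) = 2864.5×1.0580 ≈ 3031 m/s.
Total Δv = 5921 + 4164 + 3031 = 13116 m/s.

Δv ≈ 13100 m/s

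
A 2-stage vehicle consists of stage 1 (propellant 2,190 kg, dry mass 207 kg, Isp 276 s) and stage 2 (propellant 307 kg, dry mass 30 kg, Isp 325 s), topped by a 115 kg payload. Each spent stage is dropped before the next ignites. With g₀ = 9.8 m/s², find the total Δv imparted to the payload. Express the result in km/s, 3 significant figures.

Δv ≈ 7.58 km/s

Ignition mass of stage 1 = 2,190+207 + 307+30 + 115 = 2,849 kg.
Stage 1: m₀ = 2,849 kg, m_f = 2,849 − 2,190 = 659 kg; Δv = 276×9.8×ln(4.323) = 2704.8×1.4640 ≈ 3960 m/s.
Stage 2: m₀ = 452 kg, m_f = 452 − 307 = 145 kg; Δv = 325×9.8×ln(3.117) = 3185.0×1.1369 ≈ 3621 m/s.
Total Δv = 3960 + 3621 = 7581 m/s.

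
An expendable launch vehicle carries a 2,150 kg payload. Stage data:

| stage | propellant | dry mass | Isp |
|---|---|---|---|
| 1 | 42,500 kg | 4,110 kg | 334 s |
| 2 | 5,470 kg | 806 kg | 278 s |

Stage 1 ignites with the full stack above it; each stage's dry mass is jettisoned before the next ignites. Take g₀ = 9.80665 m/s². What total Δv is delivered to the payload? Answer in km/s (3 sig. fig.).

Δv ≈ 7.70 km/s

Ignition mass of stage 1 = 42,500+4,110 + 5,470+806 + 2,150 = 55,036 kg.
Stage 1: m₀ = 55,036 kg, m_f = 55,036 − 42,500 = 12,536 kg; Δv = 334×9.80665×ln(4.39) = 3275.4×1.4794 ≈ 4846 m/s.
Stage 2: m₀ = 8,426 kg, m_f = 8,426 − 5,470 = 2,956 kg; Δv = 278×9.80665×ln(2.85) = 2726.2×1.0475 ≈ 2856 m/s.
Total Δv = 4846 + 2856 = 7702 m/s.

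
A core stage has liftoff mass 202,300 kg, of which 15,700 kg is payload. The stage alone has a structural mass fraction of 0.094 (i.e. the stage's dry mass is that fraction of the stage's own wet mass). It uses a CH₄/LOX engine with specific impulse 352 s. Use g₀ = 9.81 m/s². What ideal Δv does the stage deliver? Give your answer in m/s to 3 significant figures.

Δv ≈ 6240 m/s

Stage wet mass = m₀ − payload = 202,300 − 15,700 = 186,600 kg.
Stage dry mass = ε × stage wet mass = 0.094 × 186,600 = 17,540.4 kg.
Burnout mass m_f = stage dry + payload = 17,540.4 + 15,700 = 33,240.4 kg.
v_e = Isp · g₀ = 352 × 9.81 = 3453.1 m/s.
Δv = v_e · ln(202,300/33,240.4) = 3453.1 × ln(6.086) = 3453.1 × 1.8060 ≈ 6236 m/s.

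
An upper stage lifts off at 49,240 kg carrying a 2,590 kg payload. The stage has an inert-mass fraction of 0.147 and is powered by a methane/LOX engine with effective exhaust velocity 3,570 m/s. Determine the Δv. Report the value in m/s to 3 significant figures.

Stage wet mass = m₀ − payload = 49,240 − 2,590 = 46,650 kg.
Stage dry mass = ε × stage wet mass = 0.147 × 46,650 = 6,857.55 kg.
Burnout mass m_f = stage dry + payload = 6,857.55 + 2,590 = 9,447.55 kg.
Δv = v_e · ln(49,240/9,447.55) = 3570.0 × ln(5.212) = 3570.0 × 1.6510 ≈ 5894 m/s.

Δv ≈ 5890 m/s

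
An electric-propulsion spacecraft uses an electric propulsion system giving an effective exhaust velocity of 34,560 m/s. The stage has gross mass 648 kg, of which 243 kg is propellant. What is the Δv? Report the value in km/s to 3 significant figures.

Δv ≈ 16.2 km/s

m_f = m₀ − m_prop = 648 − 243 = 405 kg.
Δv = v_e · ln(m₀/m_f) = 34560.0 × ln(1.6) = 34560.0 × 0.4700 ≈ 16243.3 m/s.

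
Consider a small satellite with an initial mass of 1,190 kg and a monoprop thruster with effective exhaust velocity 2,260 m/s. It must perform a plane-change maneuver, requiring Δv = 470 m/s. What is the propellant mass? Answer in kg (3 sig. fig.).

propellant mass ≈ 223 kg

By the Tsiolkovsky rocket equation, m₀/m_f = exp(Δv / v_e) = exp(470 / 2260.0) = exp(0.2080) = 1.2312.
m_f = 1,190 / 1.2312 = 966.537 kg, so propellant = m₀ − m_f = 1,190 − 966.537 = 223.463 kg.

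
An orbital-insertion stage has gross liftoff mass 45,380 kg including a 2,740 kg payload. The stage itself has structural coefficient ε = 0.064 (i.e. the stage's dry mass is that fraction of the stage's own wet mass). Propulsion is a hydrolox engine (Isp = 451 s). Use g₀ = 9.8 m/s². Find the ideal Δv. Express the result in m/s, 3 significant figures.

Stage wet mass = m₀ − payload = 45,380 − 2,740 = 42,640 kg.
Stage dry mass = ε × stage wet mass = 0.064 × 42,640 = 2,728.96 kg.
Burnout mass m_f = stage dry + payload = 2,728.96 + 2,740 = 5,468.96 kg.
v_e = Isp · g₀ = 451 × 9.8 = 4419.8 m/s.
Δv = v_e · ln(45,380/5,468.96) = 4419.8 × ln(8.298) = 4419.8 × 2.1160 ≈ 9352 m/s.

Δv ≈ 9350 m/s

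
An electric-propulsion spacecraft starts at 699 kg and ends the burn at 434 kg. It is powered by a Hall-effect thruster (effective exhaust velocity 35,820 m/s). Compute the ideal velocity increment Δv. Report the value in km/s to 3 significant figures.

Δv ≈ 17.1 km/s

Rocket equation: Δv = v_e · ln(m₀/m_f) = 35820.0 × ln(1.611) = 35820.0 × 0.4766 ≈ 17072.0 m/s.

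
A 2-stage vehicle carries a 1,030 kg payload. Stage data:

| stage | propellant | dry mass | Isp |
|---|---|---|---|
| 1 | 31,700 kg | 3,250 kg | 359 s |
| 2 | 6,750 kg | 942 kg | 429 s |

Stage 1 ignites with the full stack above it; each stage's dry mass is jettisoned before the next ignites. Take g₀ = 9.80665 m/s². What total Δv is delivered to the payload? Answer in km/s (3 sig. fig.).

Ignition mass of stage 1 = 31,700+3,250 + 6,750+942 + 1,030 = 43,672 kg.
Stage 1: m₀ = 43,672 kg, m_f = 43,672 − 31,700 = 11,972 kg; Δv = 359×9.80665×ln(3.648) = 3520.6×1.2941 ≈ 4556 m/s.
Stage 2: m₀ = 8,722 kg, m_f = 8,722 − 6,750 = 1,972 kg; Δv = 429×9.80665×ln(4.423) = 4207.1×1.4868 ≈ 6255 m/s.
Total Δv = 4556 + 6255 = 10811 m/s.

Δv ≈ 10.8 km/s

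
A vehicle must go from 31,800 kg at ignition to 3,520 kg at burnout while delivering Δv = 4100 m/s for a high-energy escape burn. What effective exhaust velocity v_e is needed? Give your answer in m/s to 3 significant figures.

v_e ≈ 1860 m/s

ln(m₀/m_f) = ln(31800/3520) = ln(9.034) = 2.2010.
Using Δv = v_e ln(m₀/m_f): v_e = Δv / ln(m₀/m_f) = 4100 / 2.2010 = 1862.8 m/s.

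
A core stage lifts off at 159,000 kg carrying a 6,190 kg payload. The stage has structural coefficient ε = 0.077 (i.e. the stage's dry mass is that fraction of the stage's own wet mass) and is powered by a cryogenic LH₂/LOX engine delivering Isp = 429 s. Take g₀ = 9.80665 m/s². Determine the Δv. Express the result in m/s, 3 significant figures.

Δv ≈ 9180 m/s

Stage wet mass = m₀ − payload = 159,000 − 6,190 = 152,810 kg.
Stage dry mass = ε × stage wet mass = 0.077 × 152,810 = 11,766.4 kg.
Burnout mass m_f = stage dry + payload = 11,766.4 + 6,190 = 17,956.4 kg.
v_e = Isp · g₀ = 429 × 9.80665 = 4207.1 m/s.
Using Δv = v_e ln(m₀/m_f): Δv = v_e · ln(159,000/17,956.4) = 4207.1 × ln(8.855) = 4207.1 × 2.1810 ≈ 9175 m/s.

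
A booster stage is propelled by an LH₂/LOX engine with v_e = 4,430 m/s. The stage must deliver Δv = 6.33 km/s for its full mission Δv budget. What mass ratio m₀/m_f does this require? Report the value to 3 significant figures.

mass ratio ≈ 4.17

From the ideal rocket equation, m₀/m_f = exp(Δv / v_e) = exp(6330 / 4430.0) = exp(1.4289) = 4.1741.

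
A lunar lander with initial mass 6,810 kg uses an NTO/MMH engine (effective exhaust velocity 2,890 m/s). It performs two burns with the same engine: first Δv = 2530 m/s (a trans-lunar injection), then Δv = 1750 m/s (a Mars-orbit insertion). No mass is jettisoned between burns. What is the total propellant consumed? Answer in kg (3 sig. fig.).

After the first burn: m = 6810 × exp(−2530/2890.0) = 6810 × 0.41668 = 2,837.59 kg.
After the second burn: m = 2,837.59 × exp(−1750/2890.0) = 2,837.59 × 0.54578 = 1,548.7 kg.
Total propellant = m₀ − m_final = 6810 − 1,548.7 = 5,261.3 kg.

total propellant consumed ≈ 5260 kg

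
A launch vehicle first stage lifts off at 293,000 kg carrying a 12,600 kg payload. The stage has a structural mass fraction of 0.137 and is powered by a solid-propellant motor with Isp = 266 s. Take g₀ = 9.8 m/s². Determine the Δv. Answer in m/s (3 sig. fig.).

Δv ≈ 4560 m/s

Stage wet mass = m₀ − payload = 293,000 − 12,600 = 280,400 kg.
Stage dry mass = ε × stage wet mass = 0.137 × 280,400 = 38,414.8 kg.
Burnout mass m_f = stage dry + payload = 38,414.8 + 12,600 = 51,014.8 kg.
v_e = Isp · g₀ = 266 × 9.8 = 2606.8 m/s.
By the Tsiolkovsky rocket equation, Δv = v_e · ln(293,000/51,014.8) = 2606.8 × ln(5.743) = 2606.8 × 1.7481 ≈ 4557 m/s.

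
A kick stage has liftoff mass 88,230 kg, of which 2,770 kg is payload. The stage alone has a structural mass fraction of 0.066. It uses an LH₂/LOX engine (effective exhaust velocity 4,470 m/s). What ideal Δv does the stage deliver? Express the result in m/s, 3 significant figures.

Stage wet mass = m₀ − payload = 88,230 − 2,770 = 85,460 kg.
Stage dry mass = ε × stage wet mass = 0.066 × 85,460 = 5,640.36 kg.
Burnout mass m_f = stage dry + payload = 5,640.36 + 2,770 = 8,410.36 kg.
By the Tsiolkovsky rocket equation, Δv = v_e · ln(88,230/8,410.36) = 4470.0 × ln(10.49) = 4470.0 × 2.3505 ≈ 10507 m/s.

Δv ≈ 10500 m/s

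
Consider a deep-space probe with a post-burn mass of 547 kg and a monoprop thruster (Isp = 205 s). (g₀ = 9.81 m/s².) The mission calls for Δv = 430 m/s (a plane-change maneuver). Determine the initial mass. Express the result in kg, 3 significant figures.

v_e = Isp · g₀ = 205 × 9.81 = 2011.1 m/s.
From the ideal rocket equation, m₀/m_f = exp(Δv / v_e) = exp(430 / 2011.1) = exp(0.2138) = 1.2384.
m₀ = m_f × 1.2384 = 547 × 1.2384 = 677.405 kg.

initial mass ≈ 677 kg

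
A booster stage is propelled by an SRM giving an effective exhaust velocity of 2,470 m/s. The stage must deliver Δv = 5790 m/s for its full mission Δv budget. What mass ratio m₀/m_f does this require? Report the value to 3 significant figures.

mass ratio ≈ 10.4

m₀/m_f = exp(Δv / v_e) = exp(5790 / 2470.0) = exp(2.3441) = 10.4242.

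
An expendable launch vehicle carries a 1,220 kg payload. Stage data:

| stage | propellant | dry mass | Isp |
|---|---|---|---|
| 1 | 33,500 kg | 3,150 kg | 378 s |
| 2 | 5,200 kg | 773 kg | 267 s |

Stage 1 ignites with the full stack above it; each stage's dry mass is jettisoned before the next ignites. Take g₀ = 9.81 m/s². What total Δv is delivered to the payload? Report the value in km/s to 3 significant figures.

Ignition mass of stage 1 = 33,500+3,150 + 5,200+773 + 1,220 = 43,843 kg.
Stage 1: m₀ = 43,843 kg, m_f = 43,843 − 33,500 = 10,343 kg; Δv = 378×9.81×ln(4.239) = 3708.2×1.4443 ≈ 5356 m/s.
Stage 2: m₀ = 7,193 kg, m_f = 7,193 − 5,200 = 1,993 kg; Δv = 267×9.81×ln(3.609) = 2619.3×1.2835 ≈ 3362 m/s.
Total Δv = 5356 + 3362 = 8718 m/s.

Δv ≈ 8.72 km/s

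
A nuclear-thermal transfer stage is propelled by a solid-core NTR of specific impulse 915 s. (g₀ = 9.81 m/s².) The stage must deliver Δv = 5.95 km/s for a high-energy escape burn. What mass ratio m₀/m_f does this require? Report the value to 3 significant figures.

v_e = Isp · g₀ = 915 × 9.81 = 8976.1 m/s.
m₀/m_f = exp(Δv / v_e) = exp(5950 / 8976.1) = exp(0.6629) = 1.9403.

mass ratio ≈ 1.94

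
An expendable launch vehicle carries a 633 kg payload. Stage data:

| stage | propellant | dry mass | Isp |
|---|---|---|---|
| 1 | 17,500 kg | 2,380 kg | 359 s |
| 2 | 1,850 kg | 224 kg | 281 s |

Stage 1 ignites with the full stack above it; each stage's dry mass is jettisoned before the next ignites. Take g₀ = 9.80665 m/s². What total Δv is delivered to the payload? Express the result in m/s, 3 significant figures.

Ignition mass of stage 1 = 17,500+2,380 + 1,850+224 + 633 = 22,587 kg.
Stage 1: m₀ = 22,587 kg, m_f = 22,587 − 17,500 = 5,087 kg; Δv = 359×9.80665×ln(4.44) = 3520.6×1.4907 ≈ 5248 m/s.
Stage 2: m₀ = 2,707 kg, m_f = 2,707 − 1,850 = 857 kg; Δv = 281×9.80665×ln(3.159) = 2755.7×1.1502 ≈ 3169 m/s.
Total Δv = 5248 + 3169 = 8417 m/s.

Δv ≈ 8420 m/s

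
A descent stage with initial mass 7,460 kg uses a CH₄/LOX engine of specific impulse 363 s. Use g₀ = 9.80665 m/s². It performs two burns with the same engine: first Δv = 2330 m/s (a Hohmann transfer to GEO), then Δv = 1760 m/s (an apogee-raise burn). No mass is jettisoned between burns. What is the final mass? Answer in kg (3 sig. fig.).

v_e = Isp · g₀ = 363 × 9.80665 = 3559.8 m/s.
After the first burn: m = 7460 × exp(−2330/3559.8) = 7460 × 0.51969 = 3,876.89 kg.
After the second burn: m = 3,876.89 × exp(−1760/3559.8) = 3,876.89 × 0.60993 = 2,364.63 kg.

final mass ≈ 2360 kg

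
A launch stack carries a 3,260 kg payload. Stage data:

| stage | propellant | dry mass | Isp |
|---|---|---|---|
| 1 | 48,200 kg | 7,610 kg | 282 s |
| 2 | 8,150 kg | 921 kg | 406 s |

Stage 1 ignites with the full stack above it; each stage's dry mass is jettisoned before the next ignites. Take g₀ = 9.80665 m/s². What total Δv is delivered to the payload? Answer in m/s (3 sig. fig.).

Δv ≈ 7700 m/s

Ignition mass of stage 1 = 48,200+7,610 + 8,150+921 + 3,260 = 68,141 kg.
Stage 1: m₀ = 68,141 kg, m_f = 68,141 − 48,200 = 19,941 kg; Δv = 282×9.80665×ln(3.417) = 2765.5×1.2288 ≈ 3398 m/s.
Stage 2: m₀ = 12,331 kg, m_f = 12,331 − 8,150 = 4,181 kg; Δv = 406×9.80665×ln(2.949) = 3981.5×1.0816 ≈ 4306 m/s.
Total Δv = 3398 + 4306 = 7704 m/s.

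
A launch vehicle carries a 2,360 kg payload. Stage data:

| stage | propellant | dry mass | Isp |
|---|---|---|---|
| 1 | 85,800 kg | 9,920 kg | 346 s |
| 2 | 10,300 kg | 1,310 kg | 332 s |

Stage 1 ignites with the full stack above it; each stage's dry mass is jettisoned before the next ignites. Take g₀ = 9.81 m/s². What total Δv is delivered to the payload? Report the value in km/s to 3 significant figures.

Δv ≈ 9.53 km/s

Ignition mass of stage 1 = 85,800+9,920 + 10,300+1,310 + 2,360 = 109,690 kg.
Stage 1: m₀ = 109,690 kg, m_f = 109,690 − 85,800 = 23,890 kg; Δv = 346×9.81×ln(4.591) = 3394.3×1.5242 ≈ 5174 m/s.
Stage 2: m₀ = 13,970 kg, m_f = 13,970 − 10,300 = 3,670 kg; Δv = 332×9.81×ln(3.807) = 3256.9×1.3367 ≈ 4354 m/s.
Total Δv = 5174 + 4354 = 9528 m/s.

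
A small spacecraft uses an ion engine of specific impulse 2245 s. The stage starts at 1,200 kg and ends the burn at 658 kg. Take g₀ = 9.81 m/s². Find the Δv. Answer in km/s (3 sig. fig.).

v_e = Isp · g₀ = 2245 × 9.81 = 22023.5 m/s.
From the ideal rocket equation, Δv = v_e · ln(m₀/m_f) = 22023.5 × ln(1.824) = 22023.5 × 0.6009 ≈ 13233.3 m/s.

Δv ≈ 13.2 km/s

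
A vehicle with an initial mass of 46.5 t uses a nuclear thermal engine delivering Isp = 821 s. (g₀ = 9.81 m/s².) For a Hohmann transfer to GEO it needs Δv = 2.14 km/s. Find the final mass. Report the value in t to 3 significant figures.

final mass ≈ 35.6 t

v_e = Isp · g₀ = 821 × 9.81 = 8054.0 m/s.
Using Δv = v_e ln(m₀/m_f): m₀/m_f = exp(Δv / v_e) = exp(2140 / 8054.0) = exp(0.2657) = 1.3044.
m_f = m₀ / 1.3044 = 46.5 / 1.3044 = 35.6486 t.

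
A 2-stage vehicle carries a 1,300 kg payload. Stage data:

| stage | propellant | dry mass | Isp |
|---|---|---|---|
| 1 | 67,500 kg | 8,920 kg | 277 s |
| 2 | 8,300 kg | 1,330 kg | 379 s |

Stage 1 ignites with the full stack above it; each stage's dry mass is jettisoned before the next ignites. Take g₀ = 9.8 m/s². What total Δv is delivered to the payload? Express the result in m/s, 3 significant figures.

Δv ≈ 9310 m/s

Ignition mass of stage 1 = 67,500+8,920 + 8,300+1,330 + 1,300 = 87,350 kg.
Stage 1: m₀ = 87,350 kg, m_f = 87,350 − 67,500 = 19,850 kg; Δv = 277×9.8×ln(4.401) = 2714.6×1.4817 ≈ 4022 m/s.
Stage 2: m₀ = 10,930 kg, m_f = 10,930 − 8,300 = 2,630 kg; Δv = 379×9.8×ln(4.156) = 3714.2×1.4245 ≈ 5291 m/s.
Total Δv = 4022 + 5291 = 9313 m/s.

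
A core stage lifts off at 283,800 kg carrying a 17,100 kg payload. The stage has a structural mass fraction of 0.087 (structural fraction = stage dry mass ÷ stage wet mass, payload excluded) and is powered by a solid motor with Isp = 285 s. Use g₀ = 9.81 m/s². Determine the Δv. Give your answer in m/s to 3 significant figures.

Δv ≈ 5460 m/s

Stage wet mass = m₀ − payload = 283,800 − 17,100 = 266,700 kg.
Stage dry mass = ε × stage wet mass = 0.087 × 266,700 = 23,202.9 kg.
Burnout mass m_f = stage dry + payload = 23,202.9 + 17,100 = 40,302.9 kg.
v_e = Isp · g₀ = 285 × 9.81 = 2795.9 m/s.
Δv = v_e · ln(283,800/40,302.9) = 2795.9 × ln(7.042) = 2795.9 × 1.9518 ≈ 5457 m/s.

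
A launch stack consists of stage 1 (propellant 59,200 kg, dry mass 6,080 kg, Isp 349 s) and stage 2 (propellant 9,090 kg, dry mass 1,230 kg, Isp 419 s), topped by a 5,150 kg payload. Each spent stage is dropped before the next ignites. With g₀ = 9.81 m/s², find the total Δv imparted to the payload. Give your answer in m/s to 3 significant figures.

Ignition mass of stage 1 = 59,200+6,080 + 9,090+1,230 + 5,150 = 80,750 kg.
Stage 1: m₀ = 80,750 kg, m_f = 80,750 − 59,200 = 21,550 kg; Δv = 349×9.81×ln(3.747) = 3423.7×1.3210 ≈ 4523 m/s.
Stage 2: m₀ = 15,470 kg, m_f = 15,470 − 9,090 = 6,380 kg; Δv = 419×9.81×ln(2.425) = 4110.4×0.8857 ≈ 3641 m/s.
Total Δv = 4523 + 3641 = 8164 m/s.

Δv ≈ 8160 m/s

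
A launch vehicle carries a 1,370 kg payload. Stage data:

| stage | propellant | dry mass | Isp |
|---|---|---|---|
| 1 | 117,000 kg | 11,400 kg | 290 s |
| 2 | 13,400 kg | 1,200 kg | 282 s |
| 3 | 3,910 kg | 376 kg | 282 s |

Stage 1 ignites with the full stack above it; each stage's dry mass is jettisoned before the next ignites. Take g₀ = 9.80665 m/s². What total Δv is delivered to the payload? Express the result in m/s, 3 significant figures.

Δv ≈ 10600 m/s

Ignition mass of stage 1 = 117,000+11,400 + 13,400+1,200 + 3,910+376 + 1,370 = 148,656 kg.
Stage 1: m₀ = 148,656 kg, m_f = 148,656 − 117,000 = 31,656 kg; Δv = 290×9.80665×ln(4.696) = 2843.9×1.5467 ≈ 4399 m/s.
Stage 2: m₀ = 20,256 kg, m_f = 20,256 − 13,400 = 6,856 kg; Δv = 282×9.80665×ln(2.954) = 2765.5×1.0833 ≈ 2996 m/s.
Stage 3: m₀ = 5,656 kg, m_f = 5,656 − 3,910 = 1,746 kg; Δv = 282×9.80665×ln(3.239) = 2765.5×1.1754 ≈ 3251 m/s.
Total Δv = 4399 + 2996 + 3251 = 10646 m/s.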